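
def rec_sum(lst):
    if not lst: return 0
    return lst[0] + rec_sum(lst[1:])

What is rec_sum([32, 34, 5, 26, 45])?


rec_sum([32, 34, 5, 26, 45]) = 32 + rec_sum([34, 5, 26, 45])
rec_sum([34, 5, 26, 45]) = 34 + rec_sum([5, 26, 45])
rec_sum([5, 26, 45]) = 5 + rec_sum([26, 45])
rec_sum([26, 45]) = 26 + rec_sum([45])
rec_sum([45]) = 45 + rec_sum([])
rec_sum([]) = 0  (base case)
Total: 32 + 34 + 5 + 26 + 45 + 0 = 142

142


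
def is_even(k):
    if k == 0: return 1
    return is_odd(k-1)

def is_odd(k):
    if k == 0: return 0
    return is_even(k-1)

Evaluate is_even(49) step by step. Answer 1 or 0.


is_even(49) = is_odd(48)
is_odd(48) = is_even(47)
is_even(47) = is_odd(46)
is_odd(46) = is_even(45)
is_even(45) = is_odd(44)
is_odd(44) = is_even(43)
is_even(43) = is_odd(42)
is_odd(42) = is_even(41)
is_even(41) = is_odd(40)
is_odd(40) = is_even(39)
is_even(39) = is_odd(38)
is_odd(38) = is_even(37)
is_even(37) = is_odd(36)
is_odd(36) = is_even(35)
is_even(35) = is_odd(34)
is_odd(34) = is_even(33)
is_even(33) = is_odd(32)
is_odd(32) = is_even(31)
is_even(31) = is_odd(30)
is_odd(30) = is_even(29)
is_even(29) = is_odd(28)
is_odd(28) = is_even(27)
is_even(27) = is_odd(26)
is_odd(26) = is_even(25)
is_even(25) = is_odd(24)
is_odd(24) = is_even(23)
is_even(23) = is_odd(22)
is_odd(22) = is_even(21)
is_even(21) = is_odd(20)
is_odd(20) = is_even(19)
is_even(19) = is_odd(18)
is_odd(18) = is_even(17)
is_even(17) = is_odd(16)
is_odd(16) = is_even(15)
is_even(15) = is_odd(14)
is_odd(14) = is_even(13)
is_even(13) = is_odd(12)
is_odd(12) = is_even(11)
is_even(11) = is_odd(10)
is_odd(10) = is_even(9)
is_even(9) = is_odd(8)
is_odd(8) = is_even(7)
is_even(7) = is_odd(6)
is_odd(6) = is_even(5)
is_even(5) = is_odd(4)
is_odd(4) = is_even(3)
is_even(3) = is_odd(2)
is_odd(2) = is_even(1)
is_even(1) = is_odd(0)
is_odd(0) = 0  (base case)
Result: 0

0


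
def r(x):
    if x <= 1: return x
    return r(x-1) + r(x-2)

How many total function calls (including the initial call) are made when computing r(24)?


Let C(n) = total calls for r(n)
C(0) = 1, C(1) = 1
C(2) = 1 + C(1) + C(0) = 1 + 1 + 1 = 3
C(3) = 1 + C(2) + C(1) = 1 + 3 + 1 = 5
C(4) = 1 + C(3) + C(2) = 1 + 5 + 3 = 9
C(5) = 1 + C(4) + C(3) = 1 + 9 + 5 = 15
C(6) = 1 + C(5) + C(4) = 1 + 15 + 9 = 25
C(7) = 1 + C(6) + C(5) = 1 + 25 + 15 = 41
C(8) = 1 + C(7) + C(6) = 1 + 41 + 25 = 67
C(9) = 1 + C(8) + C(7) = 1 + 67 + 41 = 109
C(10) = 1 + C(9) + C(8) = 1 + 109 + 67 = 177
C(11) = 1 + C(10) + C(9) = 1 + 177 + 109 = 287
C(12) = 1 + C(11) + C(10) = 1 + 287 + 177 = 465
C(13) = 1 + C(12) + C(11) = 1 + 465 + 287 = 753
C(14) = 1 + C(13) + C(12) = 1 + 753 + 465 = 1219
C(15) = 1 + C(14) + C(13) = 1 + 1219 + 753 = 1973
C(16) = 1 + C(15) + C(14) = 1 + 1973 + 1219 = 3193
C(17) = 1 + C(16) + C(15) = 1 + 3193 + 1973 = 5167
C(18) = 1 + C(17) + C(16) = 1 + 5167 + 3193 = 8361
C(19) = 1 + C(18) + C(17) = 1 + 8361 + 5167 = 13529
C(20) = 1 + C(19) + C(18) = 1 + 13529 + 8361 = 21891
C(21) = 1 + C(20) + C(19) = 1 + 21891 + 13529 = 35421
C(22) = 1 + C(21) + C(20) = 1 + 35421 + 21891 = 57313
C(23) = 1 + C(22) + C(21) = 1 + 57313 + 35421 = 92735
C(24) = 1 + C(23) + C(22) = 1 + 92735 + 57313 = 150049

150049


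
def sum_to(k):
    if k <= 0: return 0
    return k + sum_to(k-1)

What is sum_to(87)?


sum_to(87)
= 87 + 86 + 85 + 84 + 83 + 82 + 81 + 80 + 79 + 78 + 77 + 76 + 75 + 74 + 73 + 72 + 71 + 70 + 69 + 68 + 67 + 66 + 65 + 64 + 63 + 62 + 61 + 60 + 59 + 58 + 57 + 56 + 55 + 54 + 53 + 52 + 51 + 50 + 49 + 48 + 47 + 46 + 45 + 44 + 43 + 42 + 41 + 40 + 39 + 38 + 37 + 36 + 35 + 34 + 33 + 32 + 31 + 30 + 29 + 28 + 27 + 26 + 25 + 24 + 23 + 22 + 21 + 20 + 19 + 18 + 17 + 16 + 15 + 14 + 13 + 12 + 11 + 10 + 9 + 8 + 7 + 6 + 5 + 4 + 3 + 2 + 1 + sum_to(0)
= 87 + 86 + 85 + 84 + 83 + 82 + 81 + 80 + 79 + 78 + 77 + 76 + 75 + 74 + 73 + 72 + 71 + 70 + 69 + 68 + 67 + 66 + 65 + 64 + 63 + 62 + 61 + 60 + 59 + 58 + 57 + 56 + 55 + 54 + 53 + 52 + 51 + 50 + 49 + 48 + 47 + 46 + 45 + 44 + 43 + 42 + 41 + 40 + 39 + 38 + 37 + 36 + 35 + 34 + 33 + 32 + 31 + 30 + 29 + 28 + 27 + 26 + 25 + 24 + 23 + 22 + 21 + 20 + 19 + 18 + 17 + 16 + 15 + 14 + 13 + 12 + 11 + 10 + 9 + 8 + 7 + 6 + 5 + 4 + 3 + 2 + 1 + 0
= 3828

3828


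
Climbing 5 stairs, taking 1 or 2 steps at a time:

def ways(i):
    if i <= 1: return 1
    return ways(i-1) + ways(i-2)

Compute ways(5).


Building up from base cases:
ways(0) = 1
ways(1) = 1
ways(2) = ways(1) + ways(0) = 1 + 1 = 2
ways(3) = ways(2) + ways(1) = 2 + 1 = 3
ways(4) = ways(3) + ways(2) = 3 + 2 = 5
ways(5) = ways(4) + ways(3) = 5 + 3 = 8

8


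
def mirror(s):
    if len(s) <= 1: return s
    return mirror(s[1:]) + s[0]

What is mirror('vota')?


mirror('vota') = mirror('ota') + 'v'
mirror('ota') = mirror('ta') + 'o'
mirror('ta') = mirror('a') + 't'
mirror('a') = 'a'  (base case)
Concatenating: 'a' + 't' + 'o' + 'v' = 'atov'

atov


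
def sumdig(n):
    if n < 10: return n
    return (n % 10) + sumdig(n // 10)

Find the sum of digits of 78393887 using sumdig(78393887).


sumdig(78393887) = 7 + sumdig(7839388)
sumdig(7839388) = 8 + sumdig(783938)
sumdig(783938) = 8 + sumdig(78393)
sumdig(78393) = 3 + sumdig(7839)
sumdig(7839) = 9 + sumdig(783)
sumdig(783) = 3 + sumdig(78)
sumdig(78) = 8 + sumdig(7)
sumdig(7) = 7  (base case)
Total: 7 + 8 + 8 + 3 + 9 + 3 + 8 + 7 = 53

53


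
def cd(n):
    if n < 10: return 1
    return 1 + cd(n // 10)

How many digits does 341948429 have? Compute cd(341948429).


cd(341948429) = 1 + cd(34194842)
cd(34194842) = 1 + cd(3419484)
cd(3419484) = 1 + cd(341948)
cd(341948) = 1 + cd(34194)
cd(34194) = 1 + cd(3419)
cd(3419) = 1 + cd(341)
cd(341) = 1 + cd(34)
cd(34) = 1 + cd(3)
cd(3) = 1  (base case: 3 < 10)
Unwinding: 1 + 1 + 1 + 1 + 1 + 1 + 1 + 1 + 1 = 9

9


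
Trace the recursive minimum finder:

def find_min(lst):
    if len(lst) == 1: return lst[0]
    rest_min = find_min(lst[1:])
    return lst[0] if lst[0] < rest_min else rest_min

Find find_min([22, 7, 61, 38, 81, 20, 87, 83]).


find_min([22, 7, 61, 38, 81, 20, 87, 83]): compare 22 with find_min([7, 61, 38, 81, 20, 87, 83])
find_min([7, 61, 38, 81, 20, 87, 83]): compare 7 with find_min([61, 38, 81, 20, 87, 83])
find_min([61, 38, 81, 20, 87, 83]): compare 61 with find_min([38, 81, 20, 87, 83])
find_min([38, 81, 20, 87, 83]): compare 38 with find_min([81, 20, 87, 83])
find_min([81, 20, 87, 83]): compare 81 with find_min([20, 87, 83])
find_min([20, 87, 83]): compare 20 with find_min([87, 83])
find_min([87, 83]): compare 87 with find_min([83])
find_min([83]) = 83  (base case)
Compare 87 with 83 -> 83
Compare 20 with 83 -> 20
Compare 81 with 20 -> 20
Compare 38 with 20 -> 20
Compare 61 with 20 -> 20
Compare 7 with 20 -> 7
Compare 22 with 7 -> 7

7


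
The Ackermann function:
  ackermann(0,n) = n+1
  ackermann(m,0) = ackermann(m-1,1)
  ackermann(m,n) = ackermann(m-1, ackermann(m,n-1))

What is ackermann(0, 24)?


ackermann(0, 24) = 25
Result: ackermann(0, 24) = 25

25


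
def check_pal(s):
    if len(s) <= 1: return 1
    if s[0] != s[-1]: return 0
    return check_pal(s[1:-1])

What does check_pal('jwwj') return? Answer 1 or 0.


check_pal('jwwj'): s[0]='j' == s[-1]='j' -> check check_pal('ww')
check_pal('ww'): s[0]='w' == s[-1]='w' -> check check_pal('')
check_pal(''): len <= 1 -> return 1  (base case)
Result: 1 (palindrome)

1


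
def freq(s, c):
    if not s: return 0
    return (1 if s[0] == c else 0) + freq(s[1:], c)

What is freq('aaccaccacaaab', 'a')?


s[0]='a' == 'a' -> 1
s[0]='a' == 'a' -> 1
s[0]='c' != 'a' -> 0
s[0]='c' != 'a' -> 0
s[0]='a' == 'a' -> 1
s[0]='c' != 'a' -> 0
s[0]='c' != 'a' -> 0
s[0]='a' == 'a' -> 1
s[0]='c' != 'a' -> 0
s[0]='a' == 'a' -> 1
s[0]='a' == 'a' -> 1
s[0]='a' == 'a' -> 1
s[0]='b' != 'a' -> 0
Sum: 1 + 1 + 0 + 0 + 1 + 0 + 0 + 1 + 0 + 1 + 1 + 1 + 0 = 7

7


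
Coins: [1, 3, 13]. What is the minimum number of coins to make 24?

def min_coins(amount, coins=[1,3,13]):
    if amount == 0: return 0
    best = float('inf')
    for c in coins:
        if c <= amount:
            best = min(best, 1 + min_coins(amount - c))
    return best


Building up with DP:
min_coins(0) = 0
min_coins(1) = min(1+min_coins(0)=1+0=1) = 1
min_coins(2) = min(1+min_coins(1)=1+1=2) = 2
min_coins(3) = min(1+min_coins(2)=1+2=3, 1+min_coins(0)=1+0=1) = 1
min_coins(4) = min(1+min_coins(3)=1+1=2, 1+min_coins(1)=1+1=2) = 2
min_coins(5) = min(1+min_coins(4)=1+2=3, 1+min_coins(2)=1+2=3) = 3
min_coins(6) = min(1+min_coins(5)=1+3=4, 1+min_coins(3)=1+1=2) = 2
min_coins(7) = min(1+min_coins(6)=1+2=3, 1+min_coins(4)=1+2=3) = 3
min_coins(8) = min(1+min_coins(7)=1+3=4, 1+min_coins(5)=1+3=4) = 4
min_coins(9) = min(1+min_coins(8)=1+4=5, 1+min_coins(6)=1+2=3) = 3
min_coins(10) = min(1+min_coins(9)=1+3=4, 1+min_coins(7)=1+3=4) = 4
min_coins(11) = min(1+min_coins(10)=1+4=5, 1+min_coins(8)=1+4=5) = 5
min_coins(12) = min(1+min_coins(11)=1+5=6, 1+min_coins(9)=1+3=4) = 4
min_coins(13) = min(1+min_coins(12)=1+4=5, 1+min_coins(10)=1+4=5, 1+min_coins(0)=1+0=1) = 1
min_coins(14) = min(1+min_coins(13)=1+1=2, 1+min_coins(11)=1+5=6, 1+min_coins(1)=1+1=2) = 2
min_coins(15) = min(1+min_coins(14)=1+2=3, 1+min_coins(12)=1+4=5, 1+min_coins(2)=1+2=3) = 3
min_coins(16) = min(1+min_coins(15)=1+3=4, 1+min_coins(13)=1+1=2, 1+min_coins(3)=1+1=2) = 2
min_coins(17) = min(1+min_coins(16)=1+2=3, 1+min_coins(14)=1+2=3, 1+min_coins(4)=1+2=3) = 3
min_coins(18) = min(1+min_coins(17)=1+3=4, 1+min_coins(15)=1+3=4, 1+min_coins(5)=1+3=4) = 4
min_coins(19) = min(1+min_coins(18)=1+4=5, 1+min_coins(16)=1+2=3, 1+min_coins(6)=1+2=3) = 3
min_coins(20) = min(1+min_coins(19)=1+3=4, 1+min_coins(17)=1+3=4, 1+min_coins(7)=1+3=4) = 4
min_coins(21) = min(1+min_coins(20)=1+4=5, 1+min_coins(18)=1+4=5, 1+min_coins(8)=1+4=5) = 5
min_coins(22) = min(1+min_coins(21)=1+5=6, 1+min_coins(19)=1+3=4, 1+min_coins(9)=1+3=4) = 4
min_coins(23) = min(1+min_coins(22)=1+4=5, 1+min_coins(20)=1+4=5, 1+min_coins(10)=1+4=5) = 5
min_coins(24) = min(1+min_coins(23)=1+5=6, 1+min_coins(21)=1+5=6, 1+min_coins(11)=1+5=6) = 6

6


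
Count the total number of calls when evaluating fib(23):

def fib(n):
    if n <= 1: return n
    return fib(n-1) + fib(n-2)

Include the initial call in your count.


Let C(n) = total calls for fib(n)
C(0) = 1, C(1) = 1
C(2) = 1 + C(1) + C(0) = 1 + 1 + 1 = 3
C(3) = 1 + C(2) + C(1) = 1 + 3 + 1 = 5
C(4) = 1 + C(3) + C(2) = 1 + 5 + 3 = 9
C(5) = 1 + C(4) + C(3) = 1 + 9 + 5 = 15
C(6) = 1 + C(5) + C(4) = 1 + 15 + 9 = 25
C(7) = 1 + C(6) + C(5) = 1 + 25 + 15 = 41
C(8) = 1 + C(7) + C(6) = 1 + 41 + 25 = 67
C(9) = 1 + C(8) + C(7) = 1 + 67 + 41 = 109
C(10) = 1 + C(9) + C(8) = 1 + 109 + 67 = 177
C(11) = 1 + C(10) + C(9) = 1 + 177 + 109 = 287
C(12) = 1 + C(11) + C(10) = 1 + 287 + 177 = 465
C(13) = 1 + C(12) + C(11) = 1 + 465 + 287 = 753
C(14) = 1 + C(13) + C(12) = 1 + 753 + 465 = 1219
C(15) = 1 + C(14) + C(13) = 1 + 1219 + 753 = 1973
C(16) = 1 + C(15) + C(14) = 1 + 1973 + 1219 = 3193
C(17) = 1 + C(16) + C(15) = 1 + 3193 + 1973 = 5167
C(18) = 1 + C(17) + C(16) = 1 + 5167 + 3193 = 8361
C(19) = 1 + C(18) + C(17) = 1 + 8361 + 5167 = 13529
C(20) = 1 + C(19) + C(18) = 1 + 13529 + 8361 = 21891
C(21) = 1 + C(20) + C(19) = 1 + 21891 + 13529 = 35421
C(22) = 1 + C(21) + C(20) = 1 + 35421 + 21891 = 57313
C(23) = 1 + C(22) + C(21) = 1 + 57313 + 35421 = 92735

92735


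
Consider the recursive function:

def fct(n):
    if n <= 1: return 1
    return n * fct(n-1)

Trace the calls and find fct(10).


fct(10)
= 10 * fct(9)
= 10 * 9 * fct(8)
= 10 * 9 * 8 * fct(7)
= 10 * 9 * 8 * 7 * fct(6)
= 10 * 9 * 8 * 7 * 6 * fct(5)
= 10 * 9 * 8 * 7 * 6 * 5 * fct(4)
= 10 * 9 * 8 * 7 * 6 * 5 * 4 * fct(3)
= 10 * 9 * 8 * 7 * 6 * 5 * 4 * 3 * fct(2)
= 10 * 9 * 8 * 7 * 6 * 5 * 4 * 3 * 2 * fct(1)
= 10 * 9 * 8 * 7 * 6 * 5 * 4 * 3 * 2 * 1
= 3628800

3628800


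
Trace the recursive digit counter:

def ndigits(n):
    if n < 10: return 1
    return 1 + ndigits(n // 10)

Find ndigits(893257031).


ndigits(893257031) = 1 + ndigits(89325703)
ndigits(89325703) = 1 + ndigits(8932570)
ndigits(8932570) = 1 + ndigits(893257)
ndigits(893257) = 1 + ndigits(89325)
ndigits(89325) = 1 + ndigits(8932)
ndigits(8932) = 1 + ndigits(893)
ndigits(893) = 1 + ndigits(89)
ndigits(89) = 1 + ndigits(8)
ndigits(8) = 1  (base case: 8 < 10)
Unwinding: 1 + 1 + 1 + 1 + 1 + 1 + 1 + 1 + 1 = 9

9


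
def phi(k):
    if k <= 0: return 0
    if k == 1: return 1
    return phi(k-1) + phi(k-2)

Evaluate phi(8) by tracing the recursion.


Computing phi(8) bottom-up:
phi(0) = 0
phi(1) = 1
phi(2) = phi(1) + phi(0) = 1 + 0 = 1
phi(3) = phi(2) + phi(1) = 1 + 1 = 2
phi(4) = phi(3) + phi(2) = 2 + 1 = 3
phi(5) = phi(4) + phi(3) = 3 + 2 = 5
phi(6) = phi(5) + phi(4) = 5 + 3 = 8
phi(7) = phi(6) + phi(5) = 8 + 5 = 13
phi(8) = phi(7) + phi(6) = 13 + 8 = 21

21


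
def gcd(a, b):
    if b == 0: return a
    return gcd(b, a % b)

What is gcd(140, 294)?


gcd(140, 294) = gcd(294, 140)
gcd(294, 140) = gcd(140, 14)
gcd(140, 14) = gcd(14, 0)
gcd(14, 0) = 14  (base case)

14


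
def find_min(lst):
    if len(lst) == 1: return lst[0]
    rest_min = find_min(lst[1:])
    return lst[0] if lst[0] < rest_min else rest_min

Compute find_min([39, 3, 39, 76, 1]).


find_min([39, 3, 39, 76, 1]): compare 39 with find_min([3, 39, 76, 1])
find_min([3, 39, 76, 1]): compare 3 with find_min([39, 76, 1])
find_min([39, 76, 1]): compare 39 with find_min([76, 1])
find_min([76, 1]): compare 76 with find_min([1])
find_min([1]) = 1  (base case)
Compare 76 with 1 -> 1
Compare 39 with 1 -> 1
Compare 3 with 1 -> 1
Compare 39 with 1 -> 1

1


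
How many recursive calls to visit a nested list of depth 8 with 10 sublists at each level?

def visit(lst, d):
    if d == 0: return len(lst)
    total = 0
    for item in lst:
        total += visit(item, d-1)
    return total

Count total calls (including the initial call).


At depth 0 (root): 1 call
At depth 1: each of 1 parents calls visit on 10 children = 10 calls
At depth 2: each of 10 parents calls visit on 10 children = 100 calls
At depth 3: each of 100 parents calls visit on 10 children = 1000 calls
At depth 4: each of 1000 parents calls visit on 10 children = 10000 calls
At depth 5: each of 10000 parents calls visit on 10 children = 100000 calls
At depth 6: each of 100000 parents calls visit on 10 children = 1000000 calls
At depth 7: each of 1000000 parents calls visit on 10 children = 10000000 calls
At depth 8: each of 10000000 parents calls visit on 10 children = 100000000 calls
Total: 1 + 10 + 100 + 1000 + 10000 + 100000 + 1000000 + 10000000 + 100000000 = 111111111

111111111


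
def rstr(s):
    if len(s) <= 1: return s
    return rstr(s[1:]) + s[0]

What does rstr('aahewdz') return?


rstr('aahewdz') = rstr('ahewdz') + 'a'
rstr('ahewdz') = rstr('hewdz') + 'a'
rstr('hewdz') = rstr('ewdz') + 'h'
rstr('ewdz') = rstr('wdz') + 'e'
rstr('wdz') = rstr('dz') + 'w'
rstr('dz') = rstr('z') + 'd'
rstr('z') = 'z'  (base case)
Concatenating: 'z' + 'd' + 'w' + 'e' + 'h' + 'a' + 'a' = 'zdwehaa'

zdwehaa


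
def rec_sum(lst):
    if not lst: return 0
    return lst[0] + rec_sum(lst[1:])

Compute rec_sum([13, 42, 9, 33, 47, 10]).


rec_sum([13, 42, 9, 33, 47, 10]) = 13 + rec_sum([42, 9, 33, 47, 10])
rec_sum([42, 9, 33, 47, 10]) = 42 + rec_sum([9, 33, 47, 10])
rec_sum([9, 33, 47, 10]) = 9 + rec_sum([33, 47, 10])
rec_sum([33, 47, 10]) = 33 + rec_sum([47, 10])
rec_sum([47, 10]) = 47 + rec_sum([10])
rec_sum([10]) = 10 + rec_sum([])
rec_sum([]) = 0  (base case)
Total: 13 + 42 + 9 + 33 + 47 + 10 + 0 = 154

154


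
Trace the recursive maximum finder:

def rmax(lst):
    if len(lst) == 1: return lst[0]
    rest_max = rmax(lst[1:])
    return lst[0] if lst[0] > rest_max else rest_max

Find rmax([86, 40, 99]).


rmax([86, 40, 99]): compare 86 with rmax([40, 99])
rmax([40, 99]): compare 40 with rmax([99])
rmax([99]) = 99  (base case)
Compare 40 with 99 -> 99
Compare 86 with 99 -> 99

99


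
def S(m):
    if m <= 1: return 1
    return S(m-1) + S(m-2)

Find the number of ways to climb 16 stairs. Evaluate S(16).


Building up from base cases:
S(0) = 1
S(1) = 1
S(2) = S(1) + S(0) = 1 + 1 = 2
S(3) = S(2) + S(1) = 2 + 1 = 3
S(4) = S(3) + S(2) = 3 + 2 = 5
S(5) = S(4) + S(3) = 5 + 3 = 8
S(6) = S(5) + S(4) = 8 + 5 = 13
S(7) = S(6) + S(5) = 13 + 8 = 21
S(8) = S(7) + S(6) = 21 + 13 = 34
S(9) = S(8) + S(7) = 34 + 21 = 55
S(10) = S(9) + S(8) = 55 + 34 = 89
S(11) = S(10) + S(9) = 89 + 55 = 144
S(12) = S(11) + S(10) = 144 + 89 = 233
S(13) = S(12) + S(11) = 233 + 144 = 377
S(14) = S(13) + S(12) = 377 + 233 = 610
S(15) = S(14) + S(13) = 610 + 377 = 987
S(16) = S(15) + S(14) = 987 + 610 = 1597

1597


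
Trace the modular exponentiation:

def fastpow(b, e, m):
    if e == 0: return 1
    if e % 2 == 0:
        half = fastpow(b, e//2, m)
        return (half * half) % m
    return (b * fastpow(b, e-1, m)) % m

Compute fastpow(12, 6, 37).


fastpow(12, 6, 37): e is even, compute fastpow(12, 3, 37)
  fastpow(12, 3, 37): e is odd, compute fastpow(12, 2, 37)
    fastpow(12, 2, 37): e is even, compute fastpow(12, 1, 37)
      fastpow(12, 1, 37): e is odd, compute fastpow(12, 0, 37)
        fastpow(12, 0, 37) = 1
      (12 * 1) % 37 = 12
    half=12, (12*12) % 37 = 33
  (12 * 33) % 37 = 26
half=26, (26*26) % 37 = 10

10


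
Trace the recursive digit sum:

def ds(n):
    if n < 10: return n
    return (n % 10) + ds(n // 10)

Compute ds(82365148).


ds(82365148) = 8 + ds(8236514)
ds(8236514) = 4 + ds(823651)
ds(823651) = 1 + ds(82365)
ds(82365) = 5 + ds(8236)
ds(8236) = 6 + ds(823)
ds(823) = 3 + ds(82)
ds(82) = 2 + ds(8)
ds(8) = 8  (base case)
Total: 8 + 4 + 1 + 5 + 6 + 3 + 2 + 8 = 37

37


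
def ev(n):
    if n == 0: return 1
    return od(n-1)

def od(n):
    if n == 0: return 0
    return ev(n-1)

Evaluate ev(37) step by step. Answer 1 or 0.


ev(37) = od(36)
od(36) = ev(35)
ev(35) = od(34)
od(34) = ev(33)
ev(33) = od(32)
od(32) = ev(31)
ev(31) = od(30)
od(30) = ev(29)
ev(29) = od(28)
od(28) = ev(27)
ev(27) = od(26)
od(26) = ev(25)
ev(25) = od(24)
od(24) = ev(23)
ev(23) = od(22)
od(22) = ev(21)
ev(21) = od(20)
od(20) = ev(19)
ev(19) = od(18)
od(18) = ev(17)
ev(17) = od(16)
od(16) = ev(15)
ev(15) = od(14)
od(14) = ev(13)
ev(13) = od(12)
od(12) = ev(11)
ev(11) = od(10)
od(10) = ev(9)
ev(9) = od(8)
od(8) = ev(7)
ev(7) = od(6)
od(6) = ev(5)
ev(5) = od(4)
od(4) = ev(3)
ev(3) = od(2)
od(2) = ev(1)
ev(1) = od(0)
od(0) = 0  (base case)
Result: 0

0


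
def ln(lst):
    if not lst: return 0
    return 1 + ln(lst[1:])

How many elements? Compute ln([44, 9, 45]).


ln([44, 9, 45]) = 1 + ln([9, 45])
ln([9, 45]) = 1 + ln([45])
ln([45]) = 1 + ln([])
ln([]) = 0  (base case)
Unwinding: 1 + 1 + 1 + 0 = 3

3


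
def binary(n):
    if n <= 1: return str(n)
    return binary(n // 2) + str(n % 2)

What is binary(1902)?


binary(1902) = binary(951) + '0'
binary(951) = binary(475) + '1'
binary(475) = binary(237) + '1'
binary(237) = binary(118) + '1'
binary(118) = binary(59) + '0'
binary(59) = binary(29) + '1'
binary(29) = binary(14) + '1'
binary(14) = binary(7) + '0'
binary(7) = binary(3) + '1'
binary(3) = binary(1) + '1'
binary(1) = '1'  (base case)
Concatenating: '1' + '1' + '1' + '0' + '1' + '1' + '0' + '1' + '1' + '1' + '0' = '11101101110'

11101101110


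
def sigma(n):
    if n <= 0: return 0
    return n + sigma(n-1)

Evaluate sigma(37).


sigma(37)
= 37 + 36 + 35 + 34 + 33 + 32 + 31 + 30 + 29 + 28 + 27 + 26 + 25 + 24 + 23 + 22 + 21 + 20 + 19 + 18 + 17 + 16 + 15 + 14 + 13 + 12 + 11 + 10 + 9 + 8 + 7 + 6 + 5 + 4 + 3 + 2 + 1 + sigma(0)
= 37 + 36 + 35 + 34 + 33 + 32 + 31 + 30 + 29 + 28 + 27 + 26 + 25 + 24 + 23 + 22 + 21 + 20 + 19 + 18 + 17 + 16 + 15 + 14 + 13 + 12 + 11 + 10 + 9 + 8 + 7 + 6 + 5 + 4 + 3 + 2 + 1 + 0
= 703

703


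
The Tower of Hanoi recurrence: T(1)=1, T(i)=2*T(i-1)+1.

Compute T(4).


T(4) = 2 * T(3) + 1
T(3) = 2 * T(2) + 1
T(2) = 2 * T(1) + 1
T(1) = 1  (base case)
T(2) = 2 * 1 + 1 = 3
T(3) = 2 * 3 + 1 = 7
T(4) = 2 * 7 + 1 = 15

15


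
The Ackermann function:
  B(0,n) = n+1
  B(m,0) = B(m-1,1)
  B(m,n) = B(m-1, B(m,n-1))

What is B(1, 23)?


B(1, 23) = B(0, B(1, 22))
  B(1, 22) = B(0, B(1, 21))
    B(1, 21) = B(0, B(1, 20))
      B(1, 20) = B(0, B(1, 19))
        B(1, 19) = B(0, B(1, 18))
          B(1, 18) = B(0, B(1, 17))
          B(1, 17) = B(0, B(1, 16))
          B(1, 16) = B(0, B(1, 15))
          B(1, 15) = B(0, B(1, 14))
          B(1, 14) = B(0, B(1, 13))
          B(1, 13) = B(0, B(1, 12))
          B(1, 12) = B(0, B(1, 11))
          B(1, 11) = B(0, B(1, 10))
          B(1, 10) = B(0, B(1, 9))
          B(1, 9) = B(0, B(1, 8))
          B(1, 8) = B(0, B(1, 7))
          B(1, 7) = B(0, B(1, 6))
          B(1, 6) = B(0, B(1, 5))
          B(1, 5) = B(0, B(1, 4))
          B(1, 4) = B(0, B(1, 3))
          B(1, 3) = B(0, B(1, 2))
          B(1, 2) = B(0, B(1, 1))
          B(1, 1) = B(0, B(1, 0))
          B(1, 0) = B(0, 1)
          B(0, 1) = 2
... (trace truncated)
Result: B(1, 23) = 25

25


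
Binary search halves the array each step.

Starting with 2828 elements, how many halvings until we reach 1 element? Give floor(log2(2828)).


2828 / 2 = 1414
1414 / 2 = 707
707 / 2 = 353
353 / 2 = 176
176 / 2 = 88
88 / 2 = 44
44 / 2 = 22
22 / 2 = 11
11 / 2 = 5
5 / 2 = 2
2 / 2 = 1
Reached 1 after 11 halvings

11


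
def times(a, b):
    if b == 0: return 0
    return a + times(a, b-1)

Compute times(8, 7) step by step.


times(8, 7) = 8 + times(8, 6)
times(8, 6) = 8 + times(8, 5)
times(8, 5) = 8 + times(8, 4)
times(8, 4) = 8 + times(8, 3)
times(8, 3) = 8 + times(8, 2)
times(8, 2) = 8 + times(8, 1)
times(8, 1) = 8 + times(8, 0)
times(8, 0) = 0  (base case)
Total: 8 + 8 + 8 + 8 + 8 + 8 + 8 + 0 = 56

56


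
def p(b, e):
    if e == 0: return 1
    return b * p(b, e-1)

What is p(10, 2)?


p(10, 2)
= 10 * p(10, 1)
= 10 * 10 * p(10, 0)
= 10 * 10 * 1
= 100

100


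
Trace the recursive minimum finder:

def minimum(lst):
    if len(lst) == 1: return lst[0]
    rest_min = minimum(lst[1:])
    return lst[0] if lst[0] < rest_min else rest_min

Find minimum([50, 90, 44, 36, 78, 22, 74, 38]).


minimum([50, 90, 44, 36, 78, 22, 74, 38]): compare 50 with minimum([90, 44, 36, 78, 22, 74, 38])
minimum([90, 44, 36, 78, 22, 74, 38]): compare 90 with minimum([44, 36, 78, 22, 74, 38])
minimum([44, 36, 78, 22, 74, 38]): compare 44 with minimum([36, 78, 22, 74, 38])
minimum([36, 78, 22, 74, 38]): compare 36 with minimum([78, 22, 74, 38])
minimum([78, 22, 74, 38]): compare 78 with minimum([22, 74, 38])
minimum([22, 74, 38]): compare 22 with minimum([74, 38])
minimum([74, 38]): compare 74 with minimum([38])
minimum([38]) = 38  (base case)
Compare 74 with 38 -> 38
Compare 22 with 38 -> 22
Compare 78 with 22 -> 22
Compare 36 with 22 -> 22
Compare 44 with 22 -> 22
Compare 90 with 22 -> 22
Compare 50 with 22 -> 22

22


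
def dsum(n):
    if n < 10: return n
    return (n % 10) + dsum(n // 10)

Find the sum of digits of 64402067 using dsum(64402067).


dsum(64402067) = 7 + dsum(6440206)
dsum(6440206) = 6 + dsum(644020)
dsum(644020) = 0 + dsum(64402)
dsum(64402) = 2 + dsum(6440)
dsum(6440) = 0 + dsum(644)
dsum(644) = 4 + dsum(64)
dsum(64) = 4 + dsum(6)
dsum(6) = 6  (base case)
Total: 7 + 6 + 0 + 2 + 0 + 4 + 4 + 6 = 29

29


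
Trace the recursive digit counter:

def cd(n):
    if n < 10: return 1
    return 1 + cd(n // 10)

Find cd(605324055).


cd(605324055) = 1 + cd(60532405)
cd(60532405) = 1 + cd(6053240)
cd(6053240) = 1 + cd(605324)
cd(605324) = 1 + cd(60532)
cd(60532) = 1 + cd(6053)
cd(6053) = 1 + cd(605)
cd(605) = 1 + cd(60)
cd(60) = 1 + cd(6)
cd(6) = 1  (base case: 6 < 10)
Unwinding: 1 + 1 + 1 + 1 + 1 + 1 + 1 + 1 + 1 = 9

9


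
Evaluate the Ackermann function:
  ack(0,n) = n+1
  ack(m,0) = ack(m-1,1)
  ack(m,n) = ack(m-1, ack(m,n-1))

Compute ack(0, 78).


ack(0, 78) = 79
Result: ack(0, 78) = 79

79


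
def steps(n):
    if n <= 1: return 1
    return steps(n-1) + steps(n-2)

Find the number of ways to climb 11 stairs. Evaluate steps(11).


Building up from base cases:
steps(0) = 1
steps(1) = 1
steps(2) = steps(1) + steps(0) = 1 + 1 = 2
steps(3) = steps(2) + steps(1) = 2 + 1 = 3
steps(4) = steps(3) + steps(2) = 3 + 2 = 5
steps(5) = steps(4) + steps(3) = 5 + 3 = 8
steps(6) = steps(5) + steps(4) = 8 + 5 = 13
steps(7) = steps(6) + steps(5) = 13 + 8 = 21
steps(8) = steps(7) + steps(6) = 21 + 13 = 34
steps(9) = steps(8) + steps(7) = 34 + 21 = 55
steps(10) = steps(9) + steps(8) = 55 + 34 = 89
steps(11) = steps(10) + steps(9) = 89 + 55 = 144

144


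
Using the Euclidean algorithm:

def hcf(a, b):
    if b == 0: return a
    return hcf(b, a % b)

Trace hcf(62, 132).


hcf(62, 132) = hcf(132, 62)
hcf(132, 62) = hcf(62, 8)
hcf(62, 8) = hcf(8, 6)
hcf(8, 6) = hcf(6, 2)
hcf(6, 2) = hcf(2, 0)
hcf(2, 0) = 2  (base case)

2


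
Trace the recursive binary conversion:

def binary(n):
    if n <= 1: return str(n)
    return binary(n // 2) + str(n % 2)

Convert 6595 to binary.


binary(6595) = binary(3297) + '1'
binary(3297) = binary(1648) + '1'
binary(1648) = binary(824) + '0'
binary(824) = binary(412) + '0'
binary(412) = binary(206) + '0'
binary(206) = binary(103) + '0'
binary(103) = binary(51) + '1'
binary(51) = binary(25) + '1'
binary(25) = binary(12) + '1'
binary(12) = binary(6) + '0'
binary(6) = binary(3) + '0'
binary(3) = binary(1) + '1'
binary(1) = '1'  (base case)
Concatenating: '1' + '1' + '0' + '0' + '1' + '1' + '1' + '0' + '0' + '0' + '0' + '1' + '1' = '1100111000011'

1100111000011


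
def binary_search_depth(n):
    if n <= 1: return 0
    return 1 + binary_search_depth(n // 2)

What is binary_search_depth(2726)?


2726 / 2 = 1363
1363 / 2 = 681
681 / 2 = 340
340 / 2 = 170
170 / 2 = 85
85 / 2 = 42
42 / 2 = 21
21 / 2 = 10
10 / 2 = 5
5 / 2 = 2
2 / 2 = 1
Reached 1 after 11 halvings

11


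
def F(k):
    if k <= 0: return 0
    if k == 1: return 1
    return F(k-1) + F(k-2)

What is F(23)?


Computing F(23) bottom-up:
F(0) = 0
F(1) = 1
F(2) = F(1) + F(0) = 1 + 0 = 1
F(3) = F(2) + F(1) = 1 + 1 = 2
F(4) = F(3) + F(2) = 2 + 1 = 3
F(5) = F(4) + F(3) = 3 + 2 = 5
F(6) = F(5) + F(4) = 5 + 3 = 8
F(7) = F(6) + F(5) = 8 + 5 = 13
F(8) = F(7) + F(6) = 13 + 8 = 21
F(9) = F(8) + F(7) = 21 + 13 = 34
F(10) = F(9) + F(8) = 34 + 21 = 55
F(11) = F(10) + F(9) = 55 + 34 = 89
F(12) = F(11) + F(10) = 89 + 55 = 144
F(13) = F(12) + F(11) = 144 + 89 = 233
F(14) = F(13) + F(12) = 233 + 144 = 377
F(15) = F(14) + F(13) = 377 + 233 = 610
F(16) = F(15) + F(14) = 610 + 377 = 987
F(17) = F(16) + F(15) = 987 + 610 = 1597
F(18) = F(17) + F(16) = 1597 + 987 = 2584
F(19) = F(18) + F(17) = 2584 + 1597 = 4181
F(20) = F(19) + F(18) = 4181 + 2584 = 6765
F(21) = F(20) + F(19) = 6765 + 4181 = 10946
F(22) = F(21) + F(20) = 10946 + 6765 = 17711
F(23) = F(22) + F(21) = 17711 + 10946 = 28657

28657


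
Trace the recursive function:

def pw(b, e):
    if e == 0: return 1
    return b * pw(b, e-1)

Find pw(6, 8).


pw(6, 8)
= 6 * pw(6, 7)
= 6 * 6 * pw(6, 6)
= 6 * 6 * 6 * pw(6, 5)
= 6 * 6 * 6 * 6 * pw(6, 4)
= 6 * 6 * 6 * 6 * 6 * pw(6, 3)
= 6 * 6 * 6 * 6 * 6 * 6 * pw(6, 2)
= 6 * 6 * 6 * 6 * 6 * 6 * 6 * pw(6, 1)
= 6 * 6 * 6 * 6 * 6 * 6 * 6 * 6 * pw(6, 0)
= 6 * 6 * 6 * 6 * 6 * 6 * 6 * 6 * 1
= 1679616

1679616


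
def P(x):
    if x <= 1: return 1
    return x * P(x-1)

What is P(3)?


P(3)
= 3 * P(2)
= 3 * 2 * P(1)
= 3 * 2 * 1
= 6

6


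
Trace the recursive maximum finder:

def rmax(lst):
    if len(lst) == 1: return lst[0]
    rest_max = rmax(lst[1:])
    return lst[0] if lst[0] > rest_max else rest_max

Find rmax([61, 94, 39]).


rmax([61, 94, 39]): compare 61 with rmax([94, 39])
rmax([94, 39]): compare 94 with rmax([39])
rmax([39]) = 39  (base case)
Compare 94 with 39 -> 94
Compare 61 with 94 -> 94

94


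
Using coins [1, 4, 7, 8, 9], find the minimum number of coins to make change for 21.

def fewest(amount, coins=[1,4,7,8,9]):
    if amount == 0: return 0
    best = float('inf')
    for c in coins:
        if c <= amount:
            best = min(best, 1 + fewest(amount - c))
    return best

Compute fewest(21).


Building up with DP:
fewest(0) = 0
fewest(1) = min(1+fewest(0)=1+0=1) = 1
fewest(2) = min(1+fewest(1)=1+1=2) = 2
fewest(3) = min(1+fewest(2)=1+2=3) = 3
fewest(4) = min(1+fewest(3)=1+3=4, 1+fewest(0)=1+0=1) = 1
fewest(5) = min(1+fewest(4)=1+1=2, 1+fewest(1)=1+1=2) = 2
fewest(6) = min(1+fewest(5)=1+2=3, 1+fewest(2)=1+2=3) = 3
fewest(7) = min(1+fewest(6)=1+3=4, 1+fewest(3)=1+3=4, 1+fewest(0)=1+0=1) = 1
fewest(8) = min(1+fewest(7)=1+1=2, 1+fewest(4)=1+1=2, 1+fewest(1)=1+1=2, 1+fewest(0)=1+0=1) = 1
fewest(9) = min(1+fewest(8)=1+1=2, 1+fewest(5)=1+2=3, 1+fewest(2)=1+2=3, 1+fewest(1)=1+1=2, 1+fewest(0)=1+0=1) = 1
fewest(10) = min(1+fewest(9)=1+1=2, 1+fewest(6)=1+3=4, 1+fewest(3)=1+3=4, 1+fewest(2)=1+2=3, 1+fewest(1)=1+1=2) = 2
fewest(11) = min(1+fewest(10)=1+2=3, 1+fewest(7)=1+1=2, 1+fewest(4)=1+1=2, 1+fewest(3)=1+3=4, 1+fewest(2)=1+2=3) = 2
fewest(12) = min(1+fewest(11)=1+2=3, 1+fewest(8)=1+1=2, 1+fewest(5)=1+2=3, 1+fewest(4)=1+1=2, 1+fewest(3)=1+3=4) = 2
fewest(13) = min(1+fewest(12)=1+2=3, 1+fewest(9)=1+1=2, 1+fewest(6)=1+3=4, 1+fewest(5)=1+2=3, 1+fewest(4)=1+1=2) = 2
fewest(14) = min(1+fewest(13)=1+2=3, 1+fewest(10)=1+2=3, 1+fewest(7)=1+1=2, 1+fewest(6)=1+3=4, 1+fewest(5)=1+2=3) = 2
fewest(15) = min(1+fewest(14)=1+2=3, 1+fewest(11)=1+2=3, 1+fewest(8)=1+1=2, 1+fewest(7)=1+1=2, 1+fewest(6)=1+3=4) = 2
fewest(16) = min(1+fewest(15)=1+2=3, 1+fewest(12)=1+2=3, 1+fewest(9)=1+1=2, 1+fewest(8)=1+1=2, 1+fewest(7)=1+1=2) = 2
fewest(17) = min(1+fewest(16)=1+2=3, 1+fewest(13)=1+2=3, 1+fewest(10)=1+2=3, 1+fewest(9)=1+1=2, 1+fewest(8)=1+1=2) = 2
fewest(18) = min(1+fewest(17)=1+2=3, 1+fewest(14)=1+2=3, 1+fewest(11)=1+2=3, 1+fewest(10)=1+2=3, 1+fewest(9)=1+1=2) = 2
fewest(19) = min(1+fewest(18)=1+2=3, 1+fewest(15)=1+2=3, 1+fewest(12)=1+2=3, 1+fewest(11)=1+2=3, 1+fewest(10)=1+2=3) = 3
fewest(20) = min(1+fewest(19)=1+3=4, 1+fewest(16)=1+2=3, 1+fewest(13)=1+2=3, 1+fewest(12)=1+2=3, 1+fewest(11)=1+2=3) = 3
fewest(21) = min(1+fewest(20)=1+3=4, 1+fewest(17)=1+2=3, 1+fewest(14)=1+2=3, 1+fewest(13)=1+2=3, 1+fewest(12)=1+2=3) = 3

3


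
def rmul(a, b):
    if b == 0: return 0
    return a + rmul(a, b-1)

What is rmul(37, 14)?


rmul(37, 14) = 37 + rmul(37, 13)
rmul(37, 13) = 37 + rmul(37, 12)
rmul(37, 12) = 37 + rmul(37, 11)
rmul(37, 11) = 37 + rmul(37, 10)
rmul(37, 10) = 37 + rmul(37, 9)
rmul(37, 9) = 37 + rmul(37, 8)
rmul(37, 8) = 37 + rmul(37, 7)
rmul(37, 7) = 37 + rmul(37, 6)
rmul(37, 6) = 37 + rmul(37, 5)
rmul(37, 5) = 37 + rmul(37, 4)
rmul(37, 4) = 37 + rmul(37, 3)
rmul(37, 3) = 37 + rmul(37, 2)
rmul(37, 2) = 37 + rmul(37, 1)
rmul(37, 1) = 37 + rmul(37, 0)
rmul(37, 0) = 0  (base case)
Total: 37 + 37 + 37 + 37 + 37 + 37 + 37 + 37 + 37 + 37 + 37 + 37 + 37 + 37 + 0 = 518

518


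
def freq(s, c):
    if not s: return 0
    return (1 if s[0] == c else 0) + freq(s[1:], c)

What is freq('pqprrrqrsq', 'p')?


s[0]='p' == 'p' -> 1
s[0]='q' != 'p' -> 0
s[0]='p' == 'p' -> 1
s[0]='r' != 'p' -> 0
s[0]='r' != 'p' -> 0
s[0]='r' != 'p' -> 0
s[0]='q' != 'p' -> 0
s[0]='r' != 'p' -> 0
s[0]='s' != 'p' -> 0
s[0]='q' != 'p' -> 0
Sum: 1 + 0 + 1 + 0 + 0 + 0 + 0 + 0 + 0 + 0 = 2

2


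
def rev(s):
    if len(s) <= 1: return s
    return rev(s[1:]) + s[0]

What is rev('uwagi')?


rev('uwagi') = rev('wagi') + 'u'
rev('wagi') = rev('agi') + 'w'
rev('agi') = rev('gi') + 'a'
rev('gi') = rev('i') + 'g'
rev('i') = 'i'  (base case)
Concatenating: 'i' + 'g' + 'a' + 'w' + 'u' = 'igawu'

igawu


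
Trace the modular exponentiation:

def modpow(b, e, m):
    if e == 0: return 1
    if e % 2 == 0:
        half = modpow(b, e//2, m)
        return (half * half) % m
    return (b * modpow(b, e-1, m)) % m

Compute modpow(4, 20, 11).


modpow(4, 20, 11): e is even, compute modpow(4, 10, 11)
  modpow(4, 10, 11): e is even, compute modpow(4, 5, 11)
    modpow(4, 5, 11): e is odd, compute modpow(4, 4, 11)
      modpow(4, 4, 11): e is even, compute modpow(4, 2, 11)
        modpow(4, 2, 11): e is even, compute modpow(4, 1, 11)
          modpow(4, 1, 11): e is odd, compute modpow(4, 0, 11)
          modpow(4, 0, 11) = 1
          (4 * 1) % 11 = 4
        half=4, (4*4) % 11 = 5
      half=5, (5*5) % 11 = 3
    (4 * 3) % 11 = 1
  half=1, (1*1) % 11 = 1
half=1, (1*1) % 11 = 1

1


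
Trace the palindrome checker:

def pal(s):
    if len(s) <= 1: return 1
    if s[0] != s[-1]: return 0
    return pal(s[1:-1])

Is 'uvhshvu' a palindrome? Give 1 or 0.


pal('uvhshvu'): s[0]='u' == s[-1]='u' -> check pal('vhshv')
pal('vhshv'): s[0]='v' == s[-1]='v' -> check pal('hsh')
pal('hsh'): s[0]='h' == s[-1]='h' -> check pal('s')
pal('s'): len <= 1 -> return 1  (base case)
Result: 1 (palindrome)

1


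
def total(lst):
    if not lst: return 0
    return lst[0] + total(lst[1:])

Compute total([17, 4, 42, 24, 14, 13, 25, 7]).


total([17, 4, 42, 24, 14, 13, 25, 7]) = 17 + total([4, 42, 24, 14, 13, 25, 7])
total([4, 42, 24, 14, 13, 25, 7]) = 4 + total([42, 24, 14, 13, 25, 7])
total([42, 24, 14, 13, 25, 7]) = 42 + total([24, 14, 13, 25, 7])
total([24, 14, 13, 25, 7]) = 24 + total([14, 13, 25, 7])
total([14, 13, 25, 7]) = 14 + total([13, 25, 7])
total([13, 25, 7]) = 13 + total([25, 7])
total([25, 7]) = 25 + total([7])
total([7]) = 7 + total([])
total([]) = 0  (base case)
Total: 17 + 4 + 42 + 24 + 14 + 13 + 25 + 7 + 0 = 146

146


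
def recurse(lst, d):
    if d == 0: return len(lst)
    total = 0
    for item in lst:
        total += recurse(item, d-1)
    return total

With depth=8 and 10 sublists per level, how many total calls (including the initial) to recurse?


At depth 0 (root): 1 call
At depth 1: each of 1 parents calls recurse on 10 children = 10 calls
At depth 2: each of 10 parents calls recurse on 10 children = 100 calls
At depth 3: each of 100 parents calls recurse on 10 children = 1000 calls
At depth 4: each of 1000 parents calls recurse on 10 children = 10000 calls
At depth 5: each of 10000 parents calls recurse on 10 children = 100000 calls
At depth 6: each of 100000 parents calls recurse on 10 children = 1000000 calls
At depth 7: each of 1000000 parents calls recurse on 10 children = 10000000 calls
At depth 8: each of 10000000 parents calls recurse on 10 children = 100000000 calls
Total: 1 + 10 + 100 + 1000 + 10000 + 100000 + 1000000 + 10000000 + 100000000 = 111111111

111111111


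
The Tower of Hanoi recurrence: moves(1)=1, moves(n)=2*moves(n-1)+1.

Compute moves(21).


moves(21) = 2 * moves(20) + 1
moves(20) = 2 * moves(19) + 1
moves(19) = 2 * moves(18) + 1
moves(18) = 2 * moves(17) + 1
moves(17) = 2 * moves(16) + 1
moves(16) = 2 * moves(15) + 1
moves(15) = 2 * moves(14) + 1
moves(14) = 2 * moves(13) + 1
moves(13) = 2 * moves(12) + 1
moves(12) = 2 * moves(11) + 1
moves(11) = 2 * moves(10) + 1
moves(10) = 2 * moves(9) + 1
moves(9) = 2 * moves(8) + 1
moves(8) = 2 * moves(7) + 1
moves(7) = 2 * moves(6) + 1
moves(6) = 2 * moves(5) + 1
moves(5) = 2 * moves(4) + 1
moves(4) = 2 * moves(3) + 1
moves(3) = 2 * moves(2) + 1
moves(2) = 2 * moves(1) + 1
moves(1) = 1  (base case)
moves(2) = 2 * 1 + 1 = 3
moves(3) = 2 * 3 + 1 = 7
moves(4) = 2 * 7 + 1 = 15
moves(5) = 2 * 15 + 1 = 31
moves(6) = 2 * 31 + 1 = 63
moves(7) = 2 * 63 + 1 = 127
moves(8) = 2 * 127 + 1 = 255
moves(9) = 2 * 255 + 1 = 511
moves(10) = 2 * 511 + 1 = 1023
moves(11) = 2 * 1023 + 1 = 2047
moves(12) = 2 * 2047 + 1 = 4095
moves(13) = 2 * 4095 + 1 = 8191
moves(14) = 2 * 8191 + 1 = 16383
moves(15) = 2 * 16383 + 1 = 32767
moves(16) = 2 * 32767 + 1 = 65535
moves(17) = 2 * 65535 + 1 = 131071
moves(18) = 2 * 131071 + 1 = 262143
moves(19) = 2 * 262143 + 1 = 524287
moves(20) = 2 * 524287 + 1 = 1048575
moves(21) = 2 * 1048575 + 1 = 2097151

2097151


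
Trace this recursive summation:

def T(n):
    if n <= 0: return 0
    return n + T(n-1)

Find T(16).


T(16)
= 16 + 15 + 14 + 13 + 12 + 11 + 10 + 9 + 8 + 7 + 6 + 5 + 4 + 3 + 2 + 1 + T(0)
= 16 + 15 + 14 + 13 + 12 + 11 + 10 + 9 + 8 + 7 + 6 + 5 + 4 + 3 + 2 + 1 + 0
= 136

136


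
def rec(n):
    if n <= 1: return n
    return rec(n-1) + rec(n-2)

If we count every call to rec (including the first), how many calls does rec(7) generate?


Let C(n) = total calls for rec(n)
C(0) = 1, C(1) = 1
C(2) = 1 + C(1) + C(0) = 1 + 1 + 1 = 3
C(3) = 1 + C(2) + C(1) = 1 + 3 + 1 = 5
C(4) = 1 + C(3) + C(2) = 1 + 5 + 3 = 9
C(5) = 1 + C(4) + C(3) = 1 + 9 + 5 = 15
C(6) = 1 + C(5) + C(4) = 1 + 15 + 9 = 25
C(7) = 1 + C(6) + C(5) = 1 + 25 + 15 = 41

41


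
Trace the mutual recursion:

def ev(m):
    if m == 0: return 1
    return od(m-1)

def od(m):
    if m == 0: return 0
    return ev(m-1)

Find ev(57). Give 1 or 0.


ev(57) = od(56)
od(56) = ev(55)
ev(55) = od(54)
od(54) = ev(53)
ev(53) = od(52)
od(52) = ev(51)
ev(51) = od(50)
od(50) = ev(49)
ev(49) = od(48)
od(48) = ev(47)
ev(47) = od(46)
od(46) = ev(45)
ev(45) = od(44)
od(44) = ev(43)
ev(43) = od(42)
od(42) = ev(41)
ev(41) = od(40)
od(40) = ev(39)
ev(39) = od(38)
od(38) = ev(37)
ev(37) = od(36)
od(36) = ev(35)
ev(35) = od(34)
od(34) = ev(33)
ev(33) = od(32)
od(32) = ev(31)
ev(31) = od(30)
od(30) = ev(29)
ev(29) = od(28)
od(28) = ev(27)
ev(27) = od(26)
od(26) = ev(25)
ev(25) = od(24)
od(24) = ev(23)
ev(23) = od(22)
od(22) = ev(21)
ev(21) = od(20)
od(20) = ev(19)
ev(19) = od(18)
od(18) = ev(17)
ev(17) = od(16)
od(16) = ev(15)
ev(15) = od(14)
od(14) = ev(13)
ev(13) = od(12)
od(12) = ev(11)
ev(11) = od(10)
od(10) = ev(9)
ev(9) = od(8)
od(8) = ev(7)
ev(7) = od(6)
od(6) = ev(5)
ev(5) = od(4)
od(4) = ev(3)
ev(3) = od(2)
od(2) = ev(1)
ev(1) = od(0)
od(0) = 0  (base case)
Result: 0

0


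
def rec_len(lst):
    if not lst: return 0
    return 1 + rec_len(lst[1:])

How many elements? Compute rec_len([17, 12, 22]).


rec_len([17, 12, 22]) = 1 + rec_len([12, 22])
rec_len([12, 22]) = 1 + rec_len([22])
rec_len([22]) = 1 + rec_len([])
rec_len([]) = 0  (base case)
Unwinding: 1 + 1 + 1 + 0 = 3

3


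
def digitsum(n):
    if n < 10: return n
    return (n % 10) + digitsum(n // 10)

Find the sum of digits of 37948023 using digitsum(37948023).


digitsum(37948023) = 3 + digitsum(3794802)
digitsum(3794802) = 2 + digitsum(379480)
digitsum(379480) = 0 + digitsum(37948)
digitsum(37948) = 8 + digitsum(3794)
digitsum(3794) = 4 + digitsum(379)
digitsum(379) = 9 + digitsum(37)
digitsum(37) = 7 + digitsum(3)
digitsum(3) = 3  (base case)
Total: 3 + 2 + 0 + 8 + 4 + 9 + 7 + 3 = 36

36


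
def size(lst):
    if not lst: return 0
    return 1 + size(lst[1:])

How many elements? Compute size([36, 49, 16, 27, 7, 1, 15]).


size([36, 49, 16, 27, 7, 1, 15]) = 1 + size([49, 16, 27, 7, 1, 15])
size([49, 16, 27, 7, 1, 15]) = 1 + size([16, 27, 7, 1, 15])
size([16, 27, 7, 1, 15]) = 1 + size([27, 7, 1, 15])
size([27, 7, 1, 15]) = 1 + size([7, 1, 15])
size([7, 1, 15]) = 1 + size([1, 15])
size([1, 15]) = 1 + size([15])
size([15]) = 1 + size([])
size([]) = 0  (base case)
Unwinding: 1 + 1 + 1 + 1 + 1 + 1 + 1 + 0 = 7

7


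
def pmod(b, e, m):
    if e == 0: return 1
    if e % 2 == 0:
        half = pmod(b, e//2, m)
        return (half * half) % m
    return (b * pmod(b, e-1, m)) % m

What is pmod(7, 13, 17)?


pmod(7, 13, 17): e is odd, compute pmod(7, 12, 17)
  pmod(7, 12, 17): e is even, compute pmod(7, 6, 17)
    pmod(7, 6, 17): e is even, compute pmod(7, 3, 17)
      pmod(7, 3, 17): e is odd, compute pmod(7, 2, 17)
        pmod(7, 2, 17): e is even, compute pmod(7, 1, 17)
          pmod(7, 1, 17): e is odd, compute pmod(7, 0, 17)
          pmod(7, 0, 17) = 1
          (7 * 1) % 17 = 7
        half=7, (7*7) % 17 = 15
      (7 * 15) % 17 = 3
    half=3, (3*3) % 17 = 9
  half=9, (9*9) % 17 = 13
(7 * 13) % 17 = 6

6


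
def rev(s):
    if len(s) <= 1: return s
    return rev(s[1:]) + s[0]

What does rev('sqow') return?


rev('sqow') = rev('qow') + 's'
rev('qow') = rev('ow') + 'q'
rev('ow') = rev('w') + 'o'
rev('w') = 'w'  (base case)
Concatenating: 'w' + 'o' + 'q' + 's' = 'woqs'

woqs


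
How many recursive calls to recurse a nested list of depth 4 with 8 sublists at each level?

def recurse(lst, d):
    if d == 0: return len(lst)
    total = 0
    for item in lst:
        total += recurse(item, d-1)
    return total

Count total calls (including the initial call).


At depth 0 (root): 1 call
At depth 1: each of 1 parents calls recurse on 8 children = 8 calls
At depth 2: each of 8 parents calls recurse on 8 children = 64 calls
At depth 3: each of 64 parents calls recurse on 8 children = 512 calls
At depth 4: each of 512 parents calls recurse on 8 children = 4096 calls
Total: 1 + 8 + 64 + 512 + 4096 = 4681

4681


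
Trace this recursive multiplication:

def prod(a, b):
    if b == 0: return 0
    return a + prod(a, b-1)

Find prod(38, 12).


prod(38, 12) = 38 + prod(38, 11)
prod(38, 11) = 38 + prod(38, 10)
prod(38, 10) = 38 + prod(38, 9)
prod(38, 9) = 38 + prod(38, 8)
prod(38, 8) = 38 + prod(38, 7)
prod(38, 7) = 38 + prod(38, 6)
prod(38, 6) = 38 + prod(38, 5)
prod(38, 5) = 38 + prod(38, 4)
prod(38, 4) = 38 + prod(38, 3)
prod(38, 3) = 38 + prod(38, 2)
prod(38, 2) = 38 + prod(38, 1)
prod(38, 1) = 38 + prod(38, 0)
prod(38, 0) = 0  (base case)
Total: 38 + 38 + 38 + 38 + 38 + 38 + 38 + 38 + 38 + 38 + 38 + 38 + 0 = 456

456
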